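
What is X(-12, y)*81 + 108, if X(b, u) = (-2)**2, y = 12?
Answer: 432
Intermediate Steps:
X(b, u) = 4
X(-12, y)*81 + 108 = 4*81 + 108 = 324 + 108 = 432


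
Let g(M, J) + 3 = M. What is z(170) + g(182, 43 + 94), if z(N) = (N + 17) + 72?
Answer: 438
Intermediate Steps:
g(M, J) = -3 + M
z(N) = 89 + N (z(N) = (17 + N) + 72 = 89 + N)
z(170) + g(182, 43 + 94) = (89 + 170) + (-3 + 182) = 259 + 179 = 438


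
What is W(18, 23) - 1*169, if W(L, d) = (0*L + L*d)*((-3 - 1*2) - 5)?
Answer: -4309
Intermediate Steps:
W(L, d) = -10*L*d (W(L, d) = (0 + L*d)*((-3 - 2) - 5) = (L*d)*(-5 - 5) = (L*d)*(-10) = -10*L*d)
W(18, 23) - 1*169 = -10*18*23 - 1*169 = -4140 - 169 = -4309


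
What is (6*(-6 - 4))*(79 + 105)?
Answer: -11040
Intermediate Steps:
(6*(-6 - 4))*(79 + 105) = (6*(-10))*184 = -60*184 = -11040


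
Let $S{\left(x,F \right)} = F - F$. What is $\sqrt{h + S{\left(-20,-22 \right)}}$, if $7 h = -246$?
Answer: $\frac{i \sqrt{1722}}{7} \approx 5.9281 i$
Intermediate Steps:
$S{\left(x,F \right)} = 0$
$h = - \frac{246}{7}$ ($h = \frac{1}{7} \left(-246\right) = - \frac{246}{7} \approx -35.143$)
$\sqrt{h + S{\left(-20,-22 \right)}} = \sqrt{- \frac{246}{7} + 0} = \sqrt{- \frac{246}{7}} = \frac{i \sqrt{1722}}{7}$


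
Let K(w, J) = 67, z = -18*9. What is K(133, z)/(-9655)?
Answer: -67/9655 ≈ -0.0069394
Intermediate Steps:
z = -162
K(133, z)/(-9655) = 67/(-9655) = 67*(-1/9655) = -67/9655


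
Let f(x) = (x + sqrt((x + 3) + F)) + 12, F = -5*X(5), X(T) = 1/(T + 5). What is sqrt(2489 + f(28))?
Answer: sqrt(10116 + 2*sqrt(122))/2 ≈ 50.344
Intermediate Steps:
X(T) = 1/(5 + T)
F = -1/2 (F = -5/(5 + 5) = -5/10 = -5*1/10 = -1/2 ≈ -0.50000)
f(x) = 12 + x + sqrt(5/2 + x) (f(x) = (x + sqrt((x + 3) - 1/2)) + 12 = (x + sqrt((3 + x) - 1/2)) + 12 = (x + sqrt(5/2 + x)) + 12 = 12 + x + sqrt(5/2 + x))
sqrt(2489 + f(28)) = sqrt(2489 + (12 + 28 + sqrt(10 + 4*28)/2)) = sqrt(2489 + (12 + 28 + sqrt(10 + 112)/2)) = sqrt(2489 + (12 + 28 + sqrt(122)/2)) = sqrt(2489 + (40 + sqrt(122)/2)) = sqrt(2529 + sqrt(122)/2)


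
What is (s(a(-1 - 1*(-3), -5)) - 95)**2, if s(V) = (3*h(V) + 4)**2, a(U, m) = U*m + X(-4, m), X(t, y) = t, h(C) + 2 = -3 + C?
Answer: 7365796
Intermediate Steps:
h(C) = -5 + C (h(C) = -2 + (-3 + C) = -5 + C)
a(U, m) = -4 + U*m (a(U, m) = U*m - 4 = -4 + U*m)
s(V) = (-11 + 3*V)**2 (s(V) = (3*(-5 + V) + 4)**2 = ((-15 + 3*V) + 4)**2 = (-11 + 3*V)**2)
(s(a(-1 - 1*(-3), -5)) - 95)**2 = ((-11 + 3*(-4 + (-1 - 1*(-3))*(-5)))**2 - 95)**2 = ((-11 + 3*(-4 + (-1 + 3)*(-5)))**2 - 95)**2 = ((-11 + 3*(-4 + 2*(-5)))**2 - 95)**2 = ((-11 + 3*(-4 - 10))**2 - 95)**2 = ((-11 + 3*(-14))**2 - 95)**2 = ((-11 - 42)**2 - 95)**2 = ((-53)**2 - 95)**2 = (2809 - 95)**2 = 2714**2 = 7365796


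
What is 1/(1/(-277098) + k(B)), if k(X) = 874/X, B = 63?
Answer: 5819058/80727863 ≈ 0.072082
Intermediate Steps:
1/(1/(-277098) + k(B)) = 1/(1/(-277098) + 874/63) = 1/(-1/277098 + 874*(1/63)) = 1/(-1/277098 + 874/63) = 1/(80727863/5819058) = 5819058/80727863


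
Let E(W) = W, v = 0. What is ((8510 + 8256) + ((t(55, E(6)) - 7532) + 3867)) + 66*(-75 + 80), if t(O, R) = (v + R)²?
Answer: 13467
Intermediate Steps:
t(O, R) = R² (t(O, R) = (0 + R)² = R²)
((8510 + 8256) + ((t(55, E(6)) - 7532) + 3867)) + 66*(-75 + 80) = ((8510 + 8256) + ((6² - 7532) + 3867)) + 66*(-75 + 80) = (16766 + ((36 - 7532) + 3867)) + 66*5 = (16766 + (-7496 + 3867)) + 330 = (16766 - 3629) + 330 = 13137 + 330 = 13467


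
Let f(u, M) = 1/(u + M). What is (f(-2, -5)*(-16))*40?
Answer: 640/7 ≈ 91.429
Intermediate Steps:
f(u, M) = 1/(M + u)
(f(-2, -5)*(-16))*40 = (-16/(-5 - 2))*40 = (-16/(-7))*40 = -1/7*(-16)*40 = (16/7)*40 = 640/7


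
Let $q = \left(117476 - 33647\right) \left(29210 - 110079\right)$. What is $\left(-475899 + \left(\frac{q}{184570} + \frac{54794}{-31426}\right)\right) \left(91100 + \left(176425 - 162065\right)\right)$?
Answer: $- \frac{15678778719912838978}{290014841} \approx -5.4062 \cdot 10^{10}$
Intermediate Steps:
$q = -6779167401$ ($q = 83829 \left(-80869\right) = -6779167401$)
$\left(-475899 + \left(\frac{q}{184570} + \frac{54794}{-31426}\right)\right) \left(91100 + \left(176425 - 162065\right)\right) = \left(-475899 + \left(- \frac{6779167401}{184570} + \frac{54794}{-31426}\right)\right) \left(91100 + \left(176425 - 162065\right)\right) = \left(-475899 + \left(\left(-6779167401\right) \frac{1}{184570} + 54794 \left(- \frac{1}{31426}\right)\right)\right) \left(91100 + 14360\right) = \left(-475899 - \frac{106526114036203}{2900148410}\right) 105460 = \left(- \frac{1486703842206793}{2900148410}\right) 105460 = - \frac{15678778719912838978}{290014841}$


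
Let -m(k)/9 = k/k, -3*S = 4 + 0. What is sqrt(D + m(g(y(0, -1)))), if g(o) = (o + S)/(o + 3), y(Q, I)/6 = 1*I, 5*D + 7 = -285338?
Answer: 3*I*sqrt(6342) ≈ 238.91*I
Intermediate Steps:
D = -57069 (D = -7/5 + (1/5)*(-285338) = -7/5 - 285338/5 = -57069)
S = -4/3 (S = -(4 + 0)/3 = -1/3*4 = -4/3 ≈ -1.3333)
y(Q, I) = 6*I (y(Q, I) = 6*(1*I) = 6*I)
g(o) = (-4/3 + o)/(3 + o) (g(o) = (o - 4/3)/(o + 3) = (-4/3 + o)/(3 + o))
m(k) = -9 (m(k) = -9*k/k = -9*1 = -9)
sqrt(D + m(g(y(0, -1)))) = sqrt(-57069 - 9) = sqrt(-57078) = 3*I*sqrt(6342)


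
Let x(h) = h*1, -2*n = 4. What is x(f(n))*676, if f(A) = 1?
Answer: 676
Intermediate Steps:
n = -2 (n = -1/2*4 = -2)
x(h) = h
x(f(n))*676 = 1*676 = 676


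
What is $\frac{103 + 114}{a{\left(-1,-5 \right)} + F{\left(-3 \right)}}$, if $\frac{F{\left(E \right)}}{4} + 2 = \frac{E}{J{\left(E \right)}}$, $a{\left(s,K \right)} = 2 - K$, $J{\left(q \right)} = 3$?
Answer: $- \frac{217}{5} \approx -43.4$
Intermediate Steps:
$F{\left(E \right)} = -8 + \frac{4 E}{3}$ ($F{\left(E \right)} = -8 + 4 \frac{E}{3} = -8 + \frac{4 E}{3}$)
$\frac{103 + 114}{a{\left(-1,-5 \right)} + F{\left(-3 \right)}} = \frac{103 + 114}{\left(2 - -5\right) + \left(-8 + \frac{4}{3} \left(-3\right)\right)} = \frac{217}{\left(2 + 5\right) - 12} = \frac{217}{7 - 12} = \frac{217}{-5} = 217 \left(- \frac{1}{5}\right) = - \frac{217}{5}$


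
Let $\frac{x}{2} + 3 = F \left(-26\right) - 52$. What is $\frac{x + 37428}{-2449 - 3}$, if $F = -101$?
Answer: $- \frac{21285}{1226} \approx -17.361$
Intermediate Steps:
$x = 5142$ ($x = -6 + 2 \left(\left(-101\right) \left(-26\right) - 52\right) = -6 + 2 \left(2626 - 52\right) = -6 + 2 \cdot 2574 = -6 + 5148 = 5142$)
$\frac{x + 37428}{-2449 - 3} = \frac{5142 + 37428}{-2449 - 3} = \frac{42570}{-2452} = 42570 \left(- \frac{1}{2452}\right) = - \frac{21285}{1226}$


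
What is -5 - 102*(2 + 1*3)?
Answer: -515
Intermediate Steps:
-5 - 102*(2 + 1*3) = -5 - 102*(2 + 3) = -5 - 102*5 = -5 - 510 = -515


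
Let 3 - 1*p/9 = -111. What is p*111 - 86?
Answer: 113800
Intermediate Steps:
p = 1026 (p = 27 - 9*(-111) = 27 + 999 = 1026)
p*111 - 86 = 1026*111 - 86 = 113886 - 86 = 113800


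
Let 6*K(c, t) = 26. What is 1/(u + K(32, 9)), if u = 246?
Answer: 3/751 ≈ 0.0039947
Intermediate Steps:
K(c, t) = 13/3 (K(c, t) = (1/6)*26 = 13/3)
1/(u + K(32, 9)) = 1/(246 + 13/3) = 1/(751/3) = 3/751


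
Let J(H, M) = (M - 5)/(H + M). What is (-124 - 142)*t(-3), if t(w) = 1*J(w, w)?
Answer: -1064/3 ≈ -354.67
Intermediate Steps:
J(H, M) = (-5 + M)/(H + M)
t(w) = (-5 + w)/(2*w) (t(w) = 1*((-5 + w)/(w + w)) = 1*((-5 + w)/((2*w))) = 1*((1/(2*w))*(-5 + w)) = 1*((-5 + w)/(2*w)) = (-5 + w)/(2*w))
(-124 - 142)*t(-3) = (-124 - 142)*((½)*(-5 - 3)/(-3)) = -133*(-1)*(-8)/3 = -266*4/3 = -1064/3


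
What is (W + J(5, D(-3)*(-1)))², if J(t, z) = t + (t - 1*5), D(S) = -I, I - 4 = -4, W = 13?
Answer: 324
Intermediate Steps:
I = 0 (I = 4 - 4 = 0)
D(S) = 0 (D(S) = -1*0 = 0)
J(t, z) = -5 + 2*t (J(t, z) = t + (t - 5) = t + (-5 + t) = -5 + 2*t)
(W + J(5, D(-3)*(-1)))² = (13 + (-5 + 2*5))² = (13 + (-5 + 10))² = (13 + 5)² = 18² = 324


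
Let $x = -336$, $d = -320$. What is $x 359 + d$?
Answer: $-120944$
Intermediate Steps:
$x 359 + d = \left(-336\right) 359 - 320 = -120624 - 320 = -120944$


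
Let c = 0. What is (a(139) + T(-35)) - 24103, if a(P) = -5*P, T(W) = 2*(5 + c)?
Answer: -24788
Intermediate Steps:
T(W) = 10 (T(W) = 2*(5 + 0) = 2*5 = 10)
(a(139) + T(-35)) - 24103 = (-5*139 + 10) - 24103 = (-695 + 10) - 24103 = -685 - 24103 = -24788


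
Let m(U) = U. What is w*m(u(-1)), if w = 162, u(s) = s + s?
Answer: -324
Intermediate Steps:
u(s) = 2*s
w*m(u(-1)) = 162*(2*(-1)) = 162*(-2) = -324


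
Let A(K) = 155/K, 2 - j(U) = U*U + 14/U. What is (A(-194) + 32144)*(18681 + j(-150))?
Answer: -892552277654/7275 ≈ -1.2269e+8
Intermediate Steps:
j(U) = 2 - U² - 14/U (j(U) = 2 - (U*U + 14/U) = 2 - (U² + 14/U) = 2 + (-U² - 14/U) = 2 - U² - 14/U)
(A(-194) + 32144)*(18681 + j(-150)) = (155/(-194) + 32144)*(18681 + (2 - 1*(-150)² - 14/(-150))) = (155*(-1/194) + 32144)*(18681 + (2 - 1*22500 - 14*(-1/150))) = (-155/194 + 32144)*(18681 + (2 - 22500 + 7/75)) = 6235781*(18681 - 1687343/75)/194 = (6235781/194)*(-286268/75) = -892552277654/7275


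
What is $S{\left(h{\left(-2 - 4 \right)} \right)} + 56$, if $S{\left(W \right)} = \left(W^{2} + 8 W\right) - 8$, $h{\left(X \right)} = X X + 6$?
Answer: $2148$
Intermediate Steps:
$h{\left(X \right)} = 6 + X^{2}$ ($h{\left(X \right)} = X^{2} + 6 = 6 + X^{2}$)
$S{\left(W \right)} = -8 + W^{2} + 8 W$
$S{\left(h{\left(-2 - 4 \right)} \right)} + 56 = \left(-8 + \left(6 + \left(-2 - 4\right)^{2}\right)^{2} + 8 \left(6 + \left(-2 - 4\right)^{2}\right)\right) + 56 = \left(-8 + \left(6 + \left(-6\right)^{2}\right)^{2} + 8 \left(6 + \left(-6\right)^{2}\right)\right) + 56 = \left(-8 + \left(6 + 36\right)^{2} + 8 \left(6 + 36\right)\right) + 56 = \left(-8 + 42^{2} + 8 \cdot 42\right) + 56 = \left(-8 + 1764 + 336\right) + 56 = 2092 + 56 = 2148$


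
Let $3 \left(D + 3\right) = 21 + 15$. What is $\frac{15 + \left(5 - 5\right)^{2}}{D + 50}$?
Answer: $\frac{15}{59} \approx 0.25424$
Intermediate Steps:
$D = 9$ ($D = -3 + \frac{21 + 15}{3} = -3 + \frac{1}{3} \cdot 36 = -3 + 12 = 9$)
$\frac{15 + \left(5 - 5\right)^{2}}{D + 50} = \frac{15 + \left(5 - 5\right)^{2}}{9 + 50} = \frac{15 + 0^{2}}{59} = \left(15 + 0\right) \frac{1}{59} = 15 \cdot \frac{1}{59} = \frac{15}{59}$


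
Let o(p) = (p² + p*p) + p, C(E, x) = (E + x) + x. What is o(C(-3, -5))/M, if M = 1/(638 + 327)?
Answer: 313625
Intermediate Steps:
C(E, x) = E + 2*x
o(p) = p + 2*p² (o(p) = (p² + p²) + p = 2*p² + p = p + 2*p²)
M = 1/965 ≈ 0.0010363
o(C(-3, -5))/M = ((-3 + 2*(-5))*(1 + 2*(-3 + 2*(-5))))/(1/965) = ((-3 - 10)*(1 + 2*(-3 - 10)))*965 = -13*(1 + 2*(-13))*965 = -13*(1 - 26)*965 = -13*(-25)*965 = 325*965 = 313625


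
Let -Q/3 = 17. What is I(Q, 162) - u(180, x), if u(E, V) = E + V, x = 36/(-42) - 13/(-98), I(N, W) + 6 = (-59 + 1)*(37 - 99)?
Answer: 334251/98 ≈ 3410.7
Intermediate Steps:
Q = -51 (Q = -3*17 = -51)
I(N, W) = 3590 (I(N, W) = -6 + (-59 + 1)*(37 - 99) = -6 - 58*(-62) = -6 + 3596 = 3590)
x = -71/98 (x = 36*(-1/42) - 13*(-1/98) = -6/7 + 13/98 = -71/98 ≈ -0.72449)
I(Q, 162) - u(180, x) = 3590 - (180 - 71/98) = 3590 - 1*17569/98 = 3590 - 17569/98 = 334251/98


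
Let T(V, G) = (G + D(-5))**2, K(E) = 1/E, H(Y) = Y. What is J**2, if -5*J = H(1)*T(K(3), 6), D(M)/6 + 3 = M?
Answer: 3111696/25 ≈ 1.2447e+5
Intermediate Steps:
D(M) = -18 + 6*M
T(V, G) = (-48 + G)**2 (T(V, G) = (G + (-18 + 6*(-5)))**2 = (G + (-18 - 30))**2 = (G - 48)**2 = (-48 + G)**2)
J = -1764/5 (J = -(-48 + 6)**2/5 = -(-42)**2/5 = -1764/5 ≈ -352.80)
J**2 = (-1764/5)**2 = 3111696/25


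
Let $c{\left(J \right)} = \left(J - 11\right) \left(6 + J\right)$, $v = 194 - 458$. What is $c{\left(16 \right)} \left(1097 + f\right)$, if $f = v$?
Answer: $91630$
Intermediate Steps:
$v = -264$
$f = -264$
$c{\left(J \right)} = \left(-11 + J\right) \left(6 + J\right)$
$c{\left(16 \right)} \left(1097 + f\right) = \left(-66 + 16^{2} - 80\right) \left(1097 - 264\right) = \left(-66 + 256 - 80\right) 833 = 110 \cdot 833 = 91630$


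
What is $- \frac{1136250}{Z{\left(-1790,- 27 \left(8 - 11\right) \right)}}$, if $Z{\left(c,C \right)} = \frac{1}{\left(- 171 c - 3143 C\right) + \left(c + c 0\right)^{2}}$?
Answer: $-3699183453750$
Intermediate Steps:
$Z{\left(c,C \right)} = \frac{1}{c^{2} - 3143 C - 171 c}$ ($Z{\left(c,C \right)} = \frac{1}{\left(- 3143 C - 171 c\right) + \left(c + 0\right)^{2}} = \frac{1}{\left(- 3143 C - 171 c\right) + c^{2}} = \frac{1}{c^{2} - 3143 C - 171 c}$)
$- \frac{1136250}{Z{\left(-1790,- 27 \left(8 - 11\right) \right)}} = - \frac{1136250}{\frac{1}{\left(-1790\right)^{2} - 3143 \left(- 27 \left(8 - 11\right)\right) - -306090}} = - \frac{1136250}{\frac{1}{3204100 - 3143 \left(\left(-27\right) \left(-3\right)\right) + 306090}} = - \frac{1136250}{\frac{1}{3204100 - 254583 + 306090}} = - \frac{1136250}{\frac{1}{3255607}} = - 1136250 \frac{1}{\frac{1}{3255607}} = \left(-1136250\right) 3255607 = -3699183453750$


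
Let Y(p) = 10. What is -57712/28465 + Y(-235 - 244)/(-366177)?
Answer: -21133091674/10423228305 ≈ -2.0275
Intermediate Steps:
-57712/28465 + Y(-235 - 244)/(-366177) = -57712/28465 + 10/(-366177) = -57712*1/28465 + 10*(-1/366177) = -57712/28465 - 10/366177 = -21133091674/10423228305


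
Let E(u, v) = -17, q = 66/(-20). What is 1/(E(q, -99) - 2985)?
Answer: -1/3002 ≈ -0.00033311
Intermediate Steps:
q = -33/10 (q = 66*(-1/20) = -33/10 ≈ -3.3000)
1/(E(q, -99) - 2985) = 1/(-17 - 2985) = 1/(-3002) = -1/3002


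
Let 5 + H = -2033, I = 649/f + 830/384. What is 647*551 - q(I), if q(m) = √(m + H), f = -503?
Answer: 356497 - I*√296877266259/12072 ≈ 3.565e+5 - 45.135*I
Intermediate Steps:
I = 84137/96576 (I = 649/(-503) + 830/384 = 649*(-1/503) + 830*(1/384) = -649/503 + 415/192 = 84137/96576 ≈ 0.87120)
H = -2038 (H = -5 - 2033 = -2038)
q(m) = √(-2038 + m) (q(m) = √(m - 2038) = √(-2038 + m))
647*551 - q(I) = 647*551 - √(-2038 + 84137/96576) = 356497 - √(-196737751/96576) = 356497 - I*√296877266259/12072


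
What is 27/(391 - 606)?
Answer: -27/215 ≈ -0.12558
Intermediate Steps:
27/(391 - 606) = 27/(-215) = 27*(-1/215) = -27/215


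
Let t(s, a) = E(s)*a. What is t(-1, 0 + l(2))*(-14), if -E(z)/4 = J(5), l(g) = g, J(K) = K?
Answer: 560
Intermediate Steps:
E(z) = -20 (E(z) = -4*5 = -20)
t(s, a) = -20*a
t(-1, 0 + l(2))*(-14) = -20*(0 + 2)*(-14) = -20*2*(-14) = -40*(-14) = 560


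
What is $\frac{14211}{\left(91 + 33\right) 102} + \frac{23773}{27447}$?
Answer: $\frac{230243407}{115716552} \approx 1.9897$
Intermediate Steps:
$\frac{14211}{\left(91 + 33\right) 102} + \frac{23773}{27447} = \frac{14211}{124 \cdot 102} + 23773 \cdot \frac{1}{27447} = \frac{14211}{12648} + \frac{23773}{27447} = 14211 \cdot \frac{1}{12648} + \frac{23773}{27447} = \frac{4737}{4216} + \frac{23773}{27447} = \frac{230243407}{115716552}$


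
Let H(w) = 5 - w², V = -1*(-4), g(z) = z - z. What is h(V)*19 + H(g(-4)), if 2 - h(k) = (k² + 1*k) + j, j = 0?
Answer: -337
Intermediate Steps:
g(z) = 0
V = 4
h(k) = 2 - k - k² (h(k) = 2 - ((k² + 1*k) + 0) = 2 - ((k² + k) + 0) = 2 - ((k + k²) + 0) = 2 - (k + k²) = 2 + (-k - k²) = 2 - k - k²)
h(V)*19 + H(g(-4)) = (2 - 1*4 - 1*4²)*19 + (5 - 1*0²) = (2 - 4 - 1*16)*19 + (5 - 1*0) = (2 - 4 - 16)*19 + (5 + 0) = -18*19 + 5 = -342 + 5 = -337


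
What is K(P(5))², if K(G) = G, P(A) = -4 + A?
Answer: 1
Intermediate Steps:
K(P(5))² = (-4 + 5)² = 1² = 1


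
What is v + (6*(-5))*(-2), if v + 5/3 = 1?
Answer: 178/3 ≈ 59.333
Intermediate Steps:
v = -2/3 (v = -5/3 + 1 = -2/3 ≈ -0.66667)
v + (6*(-5))*(-2) = -2/3 + (6*(-5))*(-2) = -2/3 - 30*(-2) = -2/3 + 60 = 178/3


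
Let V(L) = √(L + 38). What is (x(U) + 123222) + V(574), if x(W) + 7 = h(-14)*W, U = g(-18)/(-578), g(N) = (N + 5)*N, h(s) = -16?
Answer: 35611007/289 + 6*√17 ≈ 1.2325e+5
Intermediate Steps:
g(N) = N*(5 + N) (g(N) = (5 + N)*N = N*(5 + N))
V(L) = √(38 + L)
U = -117/289 (U = -18*(5 - 18)/(-578) = -18*(-13)*(-1/578) = 234*(-1/578) = -117/289 ≈ -0.40484)
x(W) = -7 - 16*W
(x(U) + 123222) + V(574) = ((-7 - 16*(-117/289)) + 123222) + √(38 + 574) = ((-7 + 1872/289) + 123222) + √612 = (-151/289 + 123222) + 6*√17 = 35611007/289 + 6*√17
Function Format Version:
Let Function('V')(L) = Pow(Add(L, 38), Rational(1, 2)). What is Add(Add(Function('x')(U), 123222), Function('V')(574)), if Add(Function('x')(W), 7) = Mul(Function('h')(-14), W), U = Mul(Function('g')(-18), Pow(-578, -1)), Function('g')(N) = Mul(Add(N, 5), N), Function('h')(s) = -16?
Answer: Add(Rational(35611007, 289), Mul(6, Pow(17, Rational(1, 2)))) ≈ 1.2325e+5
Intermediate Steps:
Function('g')(N) = Mul(N, Add(5, N)) (Function('g')(N) = Mul(Add(5, N), N) = Mul(N, Add(5, N)))
Function('V')(L) = Pow(Add(38, L), Rational(1, 2))
U = Rational(-117, 289) (U = Mul(Mul(-18, Add(5, -18)), Pow(-578, -1)) = Mul(Mul(-18, -13), Rational(-1, 578)) = Mul(234, Rational(-1, 578)) = Rational(-117, 289) ≈ -0.40484)
Function('x')(W) = Add(-7, Mul(-16, W))
Add(Add(Function('x')(U), 123222), Function('V')(574)) = Add(Add(Add(-7, Mul(-16, Rational(-117, 289))), 123222), Pow(Add(38, 574), Rational(1, 2))) = Add(Add(Add(-7, Rational(1872, 289)), 123222), Pow(612, Rational(1, 2))) = Add(Add(Rational(-151, 289), 123222), Mul(6, Pow(17, Rational(1, 2)))) = Add(Rational(35611007, 289), Mul(6, Pow(17, Rational(1, 2))))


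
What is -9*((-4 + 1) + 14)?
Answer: -99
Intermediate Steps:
-9*((-4 + 1) + 14) = -9*(-3 + 14) = -9*11 = -99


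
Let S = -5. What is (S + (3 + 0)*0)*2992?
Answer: -14960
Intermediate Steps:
(S + (3 + 0)*0)*2992 = (-5 + (3 + 0)*0)*2992 = (-5 + 3*0)*2992 = (-5 + 0)*2992 = -5*2992 = -14960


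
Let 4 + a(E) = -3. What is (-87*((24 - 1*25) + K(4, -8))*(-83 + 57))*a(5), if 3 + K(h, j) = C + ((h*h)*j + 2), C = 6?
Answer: 1963416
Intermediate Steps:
K(h, j) = 5 + j*h² (K(h, j) = -3 + (6 + ((h*h)*j + 2)) = -3 + (6 + (h²*j + 2)) = -3 + (6 + (j*h² + 2)) = -3 + (6 + (2 + j*h²)) = -3 + (8 + j*h²) = 5 + j*h²)
a(E) = -7 (a(E) = -4 - 3 = -7)
(-87*((24 - 1*25) + K(4, -8))*(-83 + 57))*a(5) = -87*((24 - 1*25) + (5 - 8*4²))*(-83 + 57)*(-7) = -87*((24 - 25) + (5 - 8*16))*(-26)*(-7) = -87*(-1 + (5 - 128))*(-26)*(-7) = -87*(-1 - 123)*(-26)*(-7) = -(-10788)*(-26)*(-7) = -87*3224*(-7) = -280488*(-7) = 1963416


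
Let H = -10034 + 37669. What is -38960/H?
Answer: -7792/5527 ≈ -1.4098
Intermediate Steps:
H = 27635
-38960/H = -38960/27635 = -38960*1/27635 = -7792/5527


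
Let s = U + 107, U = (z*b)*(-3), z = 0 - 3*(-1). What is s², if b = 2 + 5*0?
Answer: 7921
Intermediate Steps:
b = 2 (b = 2 + 0 = 2)
z = 3 (z = 0 + 3 = 3)
U = -18 (U = (3*2)*(-3) = 6*(-3) = -18)
s = 89 (s = -18 + 107 = 89)
s² = 89² = 7921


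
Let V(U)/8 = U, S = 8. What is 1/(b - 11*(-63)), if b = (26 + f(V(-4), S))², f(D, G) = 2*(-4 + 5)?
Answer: 1/1477 ≈ 0.00067705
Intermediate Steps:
V(U) = 8*U
f(D, G) = 2 (f(D, G) = 2*1 = 2)
b = 784 (b = (26 + 2)² = 28² = 784)
1/(b - 11*(-63)) = 1/(784 - 11*(-63)) = 1/(784 + 693) = 1/1477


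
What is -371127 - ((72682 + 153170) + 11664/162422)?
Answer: -48481267401/81211 ≈ -5.9698e+5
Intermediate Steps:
-371127 - ((72682 + 153170) + 11664/162422) = -371127 - (225852 + 11664*(1/162422)) = -371127 - (225852 + 5832/81211) = -371127 - 1*18341672604/81211 = -371127 - 18341672604/81211 = -48481267401/81211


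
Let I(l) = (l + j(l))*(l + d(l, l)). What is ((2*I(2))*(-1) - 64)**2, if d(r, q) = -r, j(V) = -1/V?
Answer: 4096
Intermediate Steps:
I(l) = 0 (I(l) = (l - 1/l)*(l - l) = (l - 1/l)*0 = 0)
((2*I(2))*(-1) - 64)**2 = ((2*0)*(-1) - 64)**2 = (0*(-1) - 64)**2 = (0 - 64)**2 = (-64)**2 = 4096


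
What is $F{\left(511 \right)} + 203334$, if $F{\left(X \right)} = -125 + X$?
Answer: $203720$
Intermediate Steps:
$F{\left(511 \right)} + 203334 = \left(-125 + 511\right) + 203334 = 386 + 203334 = 203720$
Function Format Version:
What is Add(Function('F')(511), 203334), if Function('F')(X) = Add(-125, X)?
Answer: 203720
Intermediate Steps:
Add(Function('F')(511), 203334) = Add(Add(-125, 511), 203334) = Add(386, 203334) = 203720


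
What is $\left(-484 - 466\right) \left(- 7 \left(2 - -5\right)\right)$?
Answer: $46550$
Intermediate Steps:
$\left(-484 - 466\right) \left(- 7 \left(2 - -5\right)\right) = - 950 \left(- 7 \left(2 + 5\right)\right) = - 950 \left(\left(-7\right) 7\right) = \left(-950\right) \left(-49\right) = 46550$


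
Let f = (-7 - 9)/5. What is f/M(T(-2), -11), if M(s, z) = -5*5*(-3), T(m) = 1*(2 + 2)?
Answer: -16/375 ≈ -0.042667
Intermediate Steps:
T(m) = 4 (T(m) = 1*4 = 4)
M(s, z) = 75 (M(s, z) = -25*(-3) = 75)
f = -16/5 (f = -16*1/5 = -16/5 ≈ -3.2000)
f/M(T(-2), -11) = -16/5/75 = -16/5*1/75 = -16/375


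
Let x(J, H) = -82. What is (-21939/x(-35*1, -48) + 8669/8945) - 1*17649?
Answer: -12748409797/733490 ≈ -17380.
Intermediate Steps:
(-21939/x(-35*1, -48) + 8669/8945) - 1*17649 = (-21939/(-82) + 8669/8945) - 1*17649 = (-21939*(-1/82) + 8669*(1/8945)) - 17649 = (21939/82 + 8669/8945) - 17649 = 196955213/733490 - 17649 = -12748409797/733490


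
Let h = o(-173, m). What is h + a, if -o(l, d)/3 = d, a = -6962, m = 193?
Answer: -7541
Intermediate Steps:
o(l, d) = -3*d
h = -579 (h = -3*193 = -579)
h + a = -579 - 6962 = -7541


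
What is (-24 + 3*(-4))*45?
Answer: -1620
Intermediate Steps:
(-24 + 3*(-4))*45 = (-24 - 12)*45 = -36*45 = -1620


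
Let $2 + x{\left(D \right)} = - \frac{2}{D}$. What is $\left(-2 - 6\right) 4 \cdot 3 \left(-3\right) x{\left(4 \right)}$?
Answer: $-720$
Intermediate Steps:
$x{\left(D \right)} = -2 - \frac{2}{D}$
$\left(-2 - 6\right) 4 \cdot 3 \left(-3\right) x{\left(4 \right)} = \left(-2 - 6\right) 4 \cdot 3 \left(-3\right) \left(-2 - \frac{2}{4}\right) = \left(-2 - 6\right) 12 \left(-3\right) \left(-2 - \frac{1}{2}\right) = \left(-8\right) \left(-36\right) \left(-2 - \frac{1}{2}\right) = 288 \left(- \frac{5}{2}\right) = -720$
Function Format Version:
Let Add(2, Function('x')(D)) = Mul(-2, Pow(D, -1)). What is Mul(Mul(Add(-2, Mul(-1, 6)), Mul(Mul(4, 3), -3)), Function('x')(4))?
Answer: -720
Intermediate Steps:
Function('x')(D) = Add(-2, Mul(-2, Pow(D, -1)))
Mul(Mul(Add(-2, Mul(-1, 6)), Mul(Mul(4, 3), -3)), Function('x')(4)) = Mul(Mul(Add(-2, Mul(-1, 6)), Mul(Mul(4, 3), -3)), Add(-2, Mul(-2, Pow(4, -1)))) = Mul(Mul(Add(-2, -6), Mul(12, -3)), Add(-2, Mul(-2, Rational(1, 4)))) = Mul(Mul(-8, -36), Add(-2, Rational(-1, 2))) = Mul(288, Rational(-5, 2)) = -720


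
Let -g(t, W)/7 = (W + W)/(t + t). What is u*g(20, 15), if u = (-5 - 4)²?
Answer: -1701/4 ≈ -425.25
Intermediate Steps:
u = 81 (u = (-9)² = 81)
g(t, W) = -7*W/t (g(t, W) = -7*(W + W)/(t + t) = -7*2*W/(2*t) = -7*2*W*1/(2*t) = -7*W/t)
u*g(20, 15) = 81*(-7*15/20) = 81*(-7*15*1/20) = 81*(-21/4) = -1701/4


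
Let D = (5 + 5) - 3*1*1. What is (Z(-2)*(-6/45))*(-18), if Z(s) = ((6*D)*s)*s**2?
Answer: -4032/5 ≈ -806.40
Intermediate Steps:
D = 7 (D = 10 - 3*1 = 10 - 3 = 7)
Z(s) = 42*s**3 (Z(s) = ((6*7)*s)*s**2 = (42*s)*s**2 = 42*s**3)
(Z(-2)*(-6/45))*(-18) = ((42*(-2)**3)*(-6/45))*(-18) = ((42*(-8))*(-6*1/45))*(-18) = -336*(-2/15)*(-18) = (224/5)*(-18) = -4032/5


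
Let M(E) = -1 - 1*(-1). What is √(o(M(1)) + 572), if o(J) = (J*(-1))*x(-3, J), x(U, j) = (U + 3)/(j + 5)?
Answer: 2*√143 ≈ 23.917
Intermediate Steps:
x(U, j) = (3 + U)/(5 + j)
M(E) = 0 (M(E) = -1 + 1 = 0)
o(J) = 0 (o(J) = (J*(-1))*((3 - 3)/(5 + J)) = (-J)*(0/(5 + J)) = -J*0 = 0)
√(o(M(1)) + 572) = √(0 + 572) = √572 = 2*√143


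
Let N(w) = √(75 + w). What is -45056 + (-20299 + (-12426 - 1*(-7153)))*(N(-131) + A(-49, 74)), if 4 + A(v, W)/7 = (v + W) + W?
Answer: -17050436 - 51144*I*√14 ≈ -1.705e+7 - 1.9136e+5*I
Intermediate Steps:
A(v, W) = -28 + 7*v + 14*W (A(v, W) = -28 + 7*((v + W) + W) = -28 + 7*((W + v) + W) = -28 + 7*(v + 2*W) = -28 + (7*v + 14*W) = -28 + 7*v + 14*W)
-45056 + (-20299 + (-12426 - 1*(-7153)))*(N(-131) + A(-49, 74)) = -45056 + (-20299 + (-12426 - 1*(-7153)))*(√(75 - 131) + (-28 + 7*(-49) + 14*74)) = -45056 + (-20299 + (-12426 + 7153))*(√(-56) + (-28 - 343 + 1036)) = -45056 + (-20299 - 5273)*(2*I*√14 + 665) = -45056 - 25572*(665 + 2*I*√14) = -45056 + (-17005380 - 51144*I*√14) = -17050436 - 51144*I*√14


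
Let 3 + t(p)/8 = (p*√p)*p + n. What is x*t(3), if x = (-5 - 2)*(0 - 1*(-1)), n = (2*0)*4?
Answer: 168 - 504*√3 ≈ -704.95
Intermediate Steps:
n = 0 (n = 0*4 = 0)
t(p) = -24 + 8*p^(5/2) (t(p) = -24 + 8*((p*√p)*p + 0) = -24 + 8*(p^(3/2)*p + 0) = -24 + 8*(p^(5/2) + 0) = -24 + 8*p^(5/2))
x = -7 (x = -7*(0 + 1) = -7*1 = -7)
x*t(3) = -7*(-24 + 8*3^(5/2)) = -7*(-24 + 8*(9*√3)) = -7*(-24 + 72*√3) = 168 - 504*√3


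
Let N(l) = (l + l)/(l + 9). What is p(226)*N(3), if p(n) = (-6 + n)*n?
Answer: 24860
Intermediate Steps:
N(l) = 2*l/(9 + l) (N(l) = (2*l)/(9 + l) = 2*l/(9 + l))
p(n) = n*(-6 + n)
p(226)*N(3) = (226*(-6 + 226))*(2*3/(9 + 3)) = (226*220)*(2*3/12) = 49720*(2*3*(1/12)) = 49720*(½) = 24860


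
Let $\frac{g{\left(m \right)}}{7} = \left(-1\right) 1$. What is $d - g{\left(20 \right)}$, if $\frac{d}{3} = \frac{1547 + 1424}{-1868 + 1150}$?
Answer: $- \frac{3887}{718} \approx -5.4137$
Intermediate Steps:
$d = - \frac{8913}{718}$ ($d = 3 \frac{1547 + 1424}{-1868 + 1150} = 3 \frac{2971}{-718} = 3 \cdot 2971 \left(- \frac{1}{718}\right) = 3 \left(- \frac{2971}{718}\right) = - \frac{8913}{718} \approx -12.414$)
$g{\left(m \right)} = -7$ ($g{\left(m \right)} = 7 \left(\left(-1\right) 1\right) = 7 \left(-1\right) = -7$)
$d - g{\left(20 \right)} = - \frac{8913}{718} - -7 = - \frac{8913}{718} + 7 = - \frac{3887}{718}$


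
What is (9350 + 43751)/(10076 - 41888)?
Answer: -53101/31812 ≈ -1.6692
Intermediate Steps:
(9350 + 43751)/(10076 - 41888) = 53101/(-31812) = 53101*(-1/31812) = -53101/31812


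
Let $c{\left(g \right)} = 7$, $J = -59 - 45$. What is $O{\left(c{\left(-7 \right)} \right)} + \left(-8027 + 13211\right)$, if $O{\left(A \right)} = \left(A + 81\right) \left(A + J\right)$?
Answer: $-3352$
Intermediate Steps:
$J = -104$
$O{\left(A \right)} = \left(-104 + A\right) \left(81 + A\right)$ ($O{\left(A \right)} = \left(A + 81\right) \left(A - 104\right) = \left(81 + A\right) \left(-104 + A\right) = \left(-104 + A\right) \left(81 + A\right)$)
$O{\left(c{\left(-7 \right)} \right)} + \left(-8027 + 13211\right) = \left(-8424 + 7^{2} - 161\right) + \left(-8027 + 13211\right) = \left(-8424 + 49 - 161\right) + 5184 = -8536 + 5184 = -3352$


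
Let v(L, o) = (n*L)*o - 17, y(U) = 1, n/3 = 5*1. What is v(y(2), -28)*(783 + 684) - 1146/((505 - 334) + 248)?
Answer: -268613247/419 ≈ -6.4108e+5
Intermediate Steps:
n = 15 (n = 3*(5*1) = 3*5 = 15)
v(L, o) = -17 + 15*L*o (v(L, o) = (15*L)*o - 17 = 15*L*o - 17 = -17 + 15*L*o)
v(y(2), -28)*(783 + 684) - 1146/((505 - 334) + 248) = (-17 + 15*1*(-28))*(783 + 684) - 1146/((505 - 334) + 248) = (-17 - 420)*1467 - 1146/(171 + 248) = -437*1467 - 1146/419 = -641079 - 1146*1/419 = -641079 - 1146/419 = -268613247/419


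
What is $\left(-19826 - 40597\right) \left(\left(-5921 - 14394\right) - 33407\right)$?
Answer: $3246044406$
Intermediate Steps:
$\left(-19826 - 40597\right) \left(\left(-5921 - 14394\right) - 33407\right) = - 60423 \left(-20315 - 33407\right) = \left(-60423\right) \left(-53722\right) = 3246044406$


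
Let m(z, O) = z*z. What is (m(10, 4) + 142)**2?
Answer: 58564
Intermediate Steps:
m(z, O) = z**2
(m(10, 4) + 142)**2 = (10**2 + 142)**2 = (100 + 142)**2 = 242**2 = 58564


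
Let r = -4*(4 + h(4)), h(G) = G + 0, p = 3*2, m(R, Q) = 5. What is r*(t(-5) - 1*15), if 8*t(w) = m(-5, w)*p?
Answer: 360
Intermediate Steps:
p = 6
h(G) = G
t(w) = 15/4 (t(w) = (5*6)/8 = (1/8)*30 = 15/4)
r = -32 (r = -4*(4 + 4) = -4*8 = -32)
r*(t(-5) - 1*15) = -32*(15/4 - 1*15) = -32*(15/4 - 15) = -32*(-45/4) = 360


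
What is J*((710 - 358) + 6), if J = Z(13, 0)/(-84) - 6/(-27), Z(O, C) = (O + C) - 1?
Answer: 1790/63 ≈ 28.413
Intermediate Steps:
Z(O, C) = -1 + C + O (Z(O, C) = (C + O) - 1 = -1 + C + O)
J = 5/63 (J = (-1 + 0 + 13)/(-84) - 6/(-27) = 12*(-1/84) - 6*(-1/27) = -⅐ + 2/9 = 5/63 ≈ 0.079365)
J*((710 - 358) + 6) = 5*((710 - 358) + 6)/63 = 5*(352 + 6)/63 = (5/63)*358 = 1790/63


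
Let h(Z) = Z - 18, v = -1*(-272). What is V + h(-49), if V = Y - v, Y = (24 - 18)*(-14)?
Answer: -423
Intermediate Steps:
Y = -84 (Y = 6*(-14) = -84)
v = 272
h(Z) = -18 + Z
V = -356 (V = -84 - 1*272 = -84 - 272 = -356)
V + h(-49) = -356 + (-18 - 49) = -356 - 67 = -423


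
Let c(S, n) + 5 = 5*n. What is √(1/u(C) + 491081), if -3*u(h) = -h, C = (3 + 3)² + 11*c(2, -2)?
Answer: √908008726/43 ≈ 700.77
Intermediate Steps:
c(S, n) = -5 + 5*n
C = -129 (C = (3 + 3)² + 11*(-5 + 5*(-2)) = 6² + 11*(-5 - 10) = 36 + 11*(-15) = 36 - 165 = -129)
u(h) = h/3 (u(h) = -(-1)*h/3 = h/3)
√(1/u(C) + 491081) = √(1/((⅓)*(-129)) + 491081) = √(1/(-43) + 491081) = √(-1/43 + 491081) = √(21116482/43) = √908008726/43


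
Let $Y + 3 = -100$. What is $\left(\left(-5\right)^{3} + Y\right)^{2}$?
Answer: $51984$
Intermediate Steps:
$Y = -103$ ($Y = -3 - 100 = -103$)
$\left(\left(-5\right)^{3} + Y\right)^{2} = \left(\left(-5\right)^{3} - 103\right)^{2} = \left(-125 - 103\right)^{2} = \left(-228\right)^{2} = 51984$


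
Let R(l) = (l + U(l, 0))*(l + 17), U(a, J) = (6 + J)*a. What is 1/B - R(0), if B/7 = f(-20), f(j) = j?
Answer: -1/140 ≈ -0.0071429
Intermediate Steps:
B = -140 (B = 7*(-20) = -140)
U(a, J) = a*(6 + J)
R(l) = 7*l*(17 + l) (R(l) = (l + l*(6 + 0))*(l + 17) = (l + l*6)*(17 + l) = (l + 6*l)*(17 + l) = (7*l)*(17 + l) = 7*l*(17 + l))
1/B - R(0) = 1/(-140) - 7*0*(17 + 0) = -1/140 - 7*0*17 = -1/140 - 1*0 = -1/140 + 0 = -1/140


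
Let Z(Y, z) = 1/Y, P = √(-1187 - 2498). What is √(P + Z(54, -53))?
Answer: √(6 + 324*I*√3685)/18 ≈ 5.5101 + 5.5084*I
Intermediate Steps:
P = I*√3685 (P = √(-3685) = I*√3685 ≈ 60.704*I)
√(P + Z(54, -53)) = √(I*√3685 + 1/54) = √(1/54 + I*√3685)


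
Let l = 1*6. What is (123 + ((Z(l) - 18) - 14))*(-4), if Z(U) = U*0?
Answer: -364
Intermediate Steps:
l = 6
Z(U) = 0
(123 + ((Z(l) - 18) - 14))*(-4) = (123 + ((0 - 18) - 14))*(-4) = (123 + (-18 - 14))*(-4) = (123 - 32)*(-4) = 91*(-4) = -364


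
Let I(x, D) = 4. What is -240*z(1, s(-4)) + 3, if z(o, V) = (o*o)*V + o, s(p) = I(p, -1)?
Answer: -1197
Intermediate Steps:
s(p) = 4
z(o, V) = o + V*o² (z(o, V) = o²*V + o = V*o² + o = o + V*o²)
-240*z(1, s(-4)) + 3 = -240*1*(1 + 4*1) + 3 = -240*1*(1 + 4) + 3 = -240*1*5 + 3 = -240*5 + 3 = -48*25 + 3 = -1200 + 3 = -1197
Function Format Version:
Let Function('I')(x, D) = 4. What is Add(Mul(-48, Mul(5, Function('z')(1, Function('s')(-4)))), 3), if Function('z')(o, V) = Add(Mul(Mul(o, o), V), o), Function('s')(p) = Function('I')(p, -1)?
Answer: -1197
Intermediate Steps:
Function('s')(p) = 4
Function('z')(o, V) = Add(o, Mul(V, Pow(o, 2))) (Function('z')(o, V) = Add(Mul(Pow(o, 2), V), o) = Add(Mul(V, Pow(o, 2)), o) = Add(o, Mul(V, Pow(o, 2))))
Add(Mul(-48, Mul(5, Function('z')(1, Function('s')(-4)))), 3) = Add(Mul(-48, Mul(5, Mul(1, Add(1, Mul(4, 1))))), 3) = Add(Mul(-48, Mul(5, Mul(1, Add(1, 4)))), 3) = Add(Mul(-48, Mul(5, Mul(1, 5))), 3) = Add(Mul(-48, Mul(5, 5)), 3) = Add(Mul(-48, 25), 3) = Add(-1200, 3) = -1197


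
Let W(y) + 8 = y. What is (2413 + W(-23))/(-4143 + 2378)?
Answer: -2382/1765 ≈ -1.3496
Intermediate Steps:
W(y) = -8 + y
(2413 + W(-23))/(-4143 + 2378) = (2413 + (-8 - 23))/(-4143 + 2378) = (2413 - 31)/(-1765) = 2382*(-1/1765) = -2382/1765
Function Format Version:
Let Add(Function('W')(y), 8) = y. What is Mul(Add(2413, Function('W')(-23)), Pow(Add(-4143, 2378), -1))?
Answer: Rational(-2382, 1765) ≈ -1.3496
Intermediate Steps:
Function('W')(y) = Add(-8, y)
Mul(Add(2413, Function('W')(-23)), Pow(Add(-4143, 2378), -1)) = Mul(Add(2413, Add(-8, -23)), Pow(Add(-4143, 2378), -1)) = Mul(Add(2413, -31), Pow(-1765, -1)) = Mul(2382, Rational(-1, 1765)) = Rational(-2382, 1765)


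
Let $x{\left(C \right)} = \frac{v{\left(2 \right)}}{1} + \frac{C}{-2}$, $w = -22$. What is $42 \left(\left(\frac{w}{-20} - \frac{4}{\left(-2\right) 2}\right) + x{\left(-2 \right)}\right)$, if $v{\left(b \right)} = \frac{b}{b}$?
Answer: $\frac{861}{5} \approx 172.2$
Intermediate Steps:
$v{\left(b \right)} = 1$
$x{\left(C \right)} = 1 - \frac{C}{2}$ ($x{\left(C \right)} = 1 \cdot 1^{-1} + \frac{C}{-2} = 1 \cdot 1 + C \left(- \frac{1}{2}\right) = 1 - \frac{C}{2}$)
$42 \left(\left(\frac{w}{-20} - \frac{4}{\left(-2\right) 2}\right) + x{\left(-2 \right)}\right) = 42 \left(\left(- \frac{22}{-20} - \frac{4}{\left(-2\right) 2}\right) + \left(1 - -1\right)\right) = 42 \left(\left(\left(-22\right) \left(- \frac{1}{20}\right) - \frac{4}{-4}\right) + \left(1 + 1\right)\right) = 42 \left(\left(\frac{11}{10} - -1\right) + 2\right) = 42 \left(\left(\frac{11}{10} + 1\right) + 2\right) = 42 \left(\frac{21}{10} + 2\right) = 42 \cdot \frac{41}{10} = \frac{861}{5}$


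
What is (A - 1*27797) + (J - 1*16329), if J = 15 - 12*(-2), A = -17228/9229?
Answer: -406896151/9229 ≈ -44089.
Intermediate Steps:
A = -17228/9229 (A = -17228*1/9229 = -17228/9229 ≈ -1.8667)
J = 39 (J = 15 + 24 = 39)
(A - 1*27797) + (J - 1*16329) = (-17228/9229 - 1*27797) + (39 - 1*16329) = (-17228/9229 - 27797) + (39 - 16329) = -256555741/9229 - 16290 = -406896151/9229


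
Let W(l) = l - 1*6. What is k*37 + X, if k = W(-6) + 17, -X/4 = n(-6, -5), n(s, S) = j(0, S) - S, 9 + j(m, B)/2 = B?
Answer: 277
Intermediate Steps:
W(l) = -6 + l (W(l) = l - 6 = -6 + l)
j(m, B) = -18 + 2*B
n(s, S) = -18 + S (n(s, S) = (-18 + 2*S) - S = -18 + S)
X = 92 (X = -4*(-18 - 5) = -4*(-23) = 92)
k = 5 (k = (-6 - 6) + 17 = -12 + 17 = 5)
k*37 + X = 5*37 + 92 = 185 + 92 = 277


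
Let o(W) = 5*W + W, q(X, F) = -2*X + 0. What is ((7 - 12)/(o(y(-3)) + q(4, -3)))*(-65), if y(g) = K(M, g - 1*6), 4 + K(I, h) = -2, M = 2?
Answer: -325/44 ≈ -7.3864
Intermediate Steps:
K(I, h) = -6 (K(I, h) = -4 - 2 = -6)
q(X, F) = -2*X
y(g) = -6
o(W) = 6*W
((7 - 12)/(o(y(-3)) + q(4, -3)))*(-65) = ((7 - 12)/(6*(-6) - 2*4))*(-65) = -5/(-36 - 8)*(-65) = -5/(-44)*(-65) = -5*(-1/44)*(-65) = (5/44)*(-65) = -325/44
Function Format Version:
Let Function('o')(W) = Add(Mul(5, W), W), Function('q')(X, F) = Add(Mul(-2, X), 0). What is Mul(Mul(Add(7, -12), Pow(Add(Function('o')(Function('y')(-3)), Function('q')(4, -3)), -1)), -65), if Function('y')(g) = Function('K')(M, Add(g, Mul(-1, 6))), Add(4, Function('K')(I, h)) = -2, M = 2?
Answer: Rational(-325, 44) ≈ -7.3864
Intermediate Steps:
Function('K')(I, h) = -6 (Function('K')(I, h) = Add(-4, -2) = -6)
Function('q')(X, F) = Mul(-2, X)
Function('y')(g) = -6
Function('o')(W) = Mul(6, W)
Mul(Mul(Add(7, -12), Pow(Add(Function('o')(Function('y')(-3)), Function('q')(4, -3)), -1)), -65) = Mul(Mul(Add(7, -12), Pow(Add(Mul(6, -6), Mul(-2, 4)), -1)), -65) = Mul(Mul(-5, Pow(Add(-36, -8), -1)), -65) = Mul(Mul(-5, Pow(-44, -1)), -65) = Mul(Mul(-5, Rational(-1, 44)), -65) = Mul(Rational(5, 44), -65) = Rational(-325, 44)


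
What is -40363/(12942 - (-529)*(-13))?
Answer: -40363/6065 ≈ -6.6551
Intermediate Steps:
-40363/(12942 - (-529)*(-13)) = -40363/(12942 - 1*6877) = -40363/(12942 - 6877) = -40363/6065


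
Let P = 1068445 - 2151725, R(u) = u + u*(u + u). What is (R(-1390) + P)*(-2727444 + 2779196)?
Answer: 143846236560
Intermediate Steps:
R(u) = u + 2*u**2 (R(u) = u + u*(2*u) = u + 2*u**2)
P = -1083280
(R(-1390) + P)*(-2727444 + 2779196) = (-1390*(1 + 2*(-1390)) - 1083280)*(-2727444 + 2779196) = (-1390*(1 - 2780) - 1083280)*51752 = (-1390*(-2779) - 1083280)*51752 = (3862810 - 1083280)*51752 = 2779530*51752 = 143846236560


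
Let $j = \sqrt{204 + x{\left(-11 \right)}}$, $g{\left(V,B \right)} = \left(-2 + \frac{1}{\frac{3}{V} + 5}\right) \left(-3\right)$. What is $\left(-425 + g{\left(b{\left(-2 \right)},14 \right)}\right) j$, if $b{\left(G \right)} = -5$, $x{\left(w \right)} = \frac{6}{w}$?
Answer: $- \frac{9233 \sqrt{24618}}{242} \approx -5986.2$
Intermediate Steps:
$g{\left(V,B \right)} = 6 - \frac{3}{5 + \frac{3}{V}}$ ($g{\left(V,B \right)} = \left(-2 + \frac{1}{5 + \frac{3}{V}}\right) \left(-3\right) = 6 - \frac{3}{5 + \frac{3}{V}}$)
$j = \frac{\sqrt{24618}}{11}$ ($j = \sqrt{204 + \frac{6}{-11}} = \sqrt{204 + 6 \left(- \frac{1}{11}\right)} = \sqrt{204 - \frac{6}{11}} = \sqrt{\frac{2238}{11}} = \frac{\sqrt{24618}}{11} \approx 14.264$)
$\left(-425 + g{\left(b{\left(-2 \right)},14 \right)}\right) j = \left(-425 + \frac{9 \left(2 + 3 \left(-5\right)\right)}{3 + 5 \left(-5\right)}\right) \frac{\sqrt{24618}}{11} = \left(-425 + \frac{9 \left(2 - 15\right)}{3 - 25}\right) \frac{\sqrt{24618}}{11} = \left(-425 + 9 \frac{1}{-22} \left(-13\right)\right) \frac{\sqrt{24618}}{11} = \left(-425 + 9 \left(- \frac{1}{22}\right) \left(-13\right)\right) \frac{\sqrt{24618}}{11} = \left(-425 + \frac{117}{22}\right) \frac{\sqrt{24618}}{11} = - \frac{9233 \frac{\sqrt{24618}}{11}}{22} = - \frac{9233 \sqrt{24618}}{242}$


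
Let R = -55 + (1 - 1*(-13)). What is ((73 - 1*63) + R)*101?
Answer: -3131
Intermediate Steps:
R = -41 (R = -55 + (1 + 13) = -55 + 14 = -41)
((73 - 1*63) + R)*101 = ((73 - 1*63) - 41)*101 = ((73 - 63) - 41)*101 = (10 - 41)*101 = -31*101 = -3131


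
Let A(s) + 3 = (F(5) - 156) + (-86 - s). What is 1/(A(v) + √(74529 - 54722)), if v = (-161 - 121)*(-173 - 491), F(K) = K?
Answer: -187488/35151730337 - √19807/35151730337 ≈ -5.3377e-6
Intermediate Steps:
v = 187248 (v = -282*(-664) = 187248)
A(s) = -240 - s (A(s) = -3 + ((5 - 156) + (-86 - s)) = -3 + (-151 + (-86 - s)) = -3 + (-237 - s) = -240 - s)
1/(A(v) + √(74529 - 54722)) = 1/((-240 - 1*187248) + √(74529 - 54722)) = 1/((-240 - 187248) + √19807) = 1/(-187488 + √19807)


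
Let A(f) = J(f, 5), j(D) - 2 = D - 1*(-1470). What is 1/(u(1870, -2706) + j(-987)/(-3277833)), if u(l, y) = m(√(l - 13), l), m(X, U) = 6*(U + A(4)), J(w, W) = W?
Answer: 3277833/36875620765 ≈ 8.8889e-5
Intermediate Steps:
j(D) = 1472 + D (j(D) = 2 + (D - 1*(-1470)) = 2 + (D + 1470) = 2 + (1470 + D) = 1472 + D)
A(f) = 5
m(X, U) = 30 + 6*U (m(X, U) = 6*(U + 5) = 6*(5 + U) = 30 + 6*U)
u(l, y) = 30 + 6*l
1/(u(1870, -2706) + j(-987)/(-3277833)) = 1/((30 + 6*1870) + (1472 - 987)/(-3277833)) = 1/((30 + 11220) + 485*(-1/3277833)) = 1/(11250 - 485/3277833) = 1/(36875620765/3277833) = 3277833/36875620765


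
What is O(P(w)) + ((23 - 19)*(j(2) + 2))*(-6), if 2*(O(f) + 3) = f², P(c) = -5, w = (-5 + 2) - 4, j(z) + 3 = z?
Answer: -29/2 ≈ -14.500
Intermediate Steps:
j(z) = -3 + z
w = -7 (w = -3 - 4 = -7)
O(f) = -3 + f²/2
O(P(w)) + ((23 - 19)*(j(2) + 2))*(-6) = (-3 + (½)*(-5)²) + ((23 - 19)*((-3 + 2) + 2))*(-6) = (-3 + (½)*25) + (4*(-1 + 2))*(-6) = (-3 + 25/2) + (4*1)*(-6) = 19/2 + 4*(-6) = 19/2 - 24 = -29/2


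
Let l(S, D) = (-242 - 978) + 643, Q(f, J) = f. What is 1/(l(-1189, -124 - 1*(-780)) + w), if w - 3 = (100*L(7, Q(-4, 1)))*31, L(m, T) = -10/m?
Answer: -7/35018 ≈ -0.00019990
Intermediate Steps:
l(S, D) = -577 (l(S, D) = -1220 + 643 = -577)
w = -30979/7 (w = 3 + (100*(-10/7))*31 = 3 - 1000/7*31 = 3 - 31000/7 = -30979/7 ≈ -4425.6)
1/(l(-1189, -124 - 1*(-780)) + w) = 1/(-577 - 30979/7) = 1/(-35018/7) = -7/35018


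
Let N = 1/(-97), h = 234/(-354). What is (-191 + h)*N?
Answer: 11308/5723 ≈ 1.9759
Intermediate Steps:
h = -39/59 (h = 234*(-1/354) = -39/59 ≈ -0.66102)
N = -1/97 ≈ -0.010309
(-191 + h)*N = (-191 - 39/59)*(-1/97) = -11308/59*(-1/97) = 11308/5723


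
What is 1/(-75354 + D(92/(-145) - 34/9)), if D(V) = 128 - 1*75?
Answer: -1/75301 ≈ -1.3280e-5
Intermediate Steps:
D(V) = 53 (D(V) = 128 - 75 = 53)
1/(-75354 + D(92/(-145) - 34/9)) = 1/(-75354 + 53) = 1/(-75301) = -1/75301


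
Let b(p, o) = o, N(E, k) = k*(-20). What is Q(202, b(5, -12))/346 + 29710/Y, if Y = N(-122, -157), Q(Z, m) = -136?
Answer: 492631/54322 ≈ 9.0687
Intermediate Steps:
N(E, k) = -20*k
Y = 3140 (Y = -20*(-157) = 3140)
Q(202, b(5, -12))/346 + 29710/Y = -136/346 + 29710/3140 = -136*1/346 + 29710*(1/3140) = -68/173 + 2971/314 = 492631/54322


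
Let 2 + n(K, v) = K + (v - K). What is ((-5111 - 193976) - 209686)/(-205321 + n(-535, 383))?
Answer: 408773/204940 ≈ 1.9946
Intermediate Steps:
n(K, v) = -2 + v (n(K, v) = -2 + (K + (v - K)) = -2 + v)
((-5111 - 193976) - 209686)/(-205321 + n(-535, 383)) = ((-5111 - 193976) - 209686)/(-205321 + (-2 + 383)) = (-199087 - 209686)/(-205321 + 381) = -408773/(-204940) = -408773*(-1/204940) = 408773/204940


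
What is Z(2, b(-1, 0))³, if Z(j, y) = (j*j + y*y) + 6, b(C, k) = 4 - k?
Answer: 17576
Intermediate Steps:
Z(j, y) = 6 + j² + y² (Z(j, y) = (j² + y²) + 6 = 6 + j² + y²)
Z(2, b(-1, 0))³ = (6 + 2² + (4 - 1*0)²)³ = (6 + 4 + (4 + 0)²)³ = (6 + 4 + 4²)³ = (6 + 4 + 16)³ = 26³ = 17576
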